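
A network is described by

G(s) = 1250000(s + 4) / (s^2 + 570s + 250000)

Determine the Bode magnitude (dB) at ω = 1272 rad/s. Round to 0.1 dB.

At s = jω = j1272:
zero (s+4): 4 + j1272 → |·| = √(4²+1272²) = √1618000 ≈ 1272, ∠ = arctan(1272/4) ≈ 89.82°
quadratic: (j1272)² + 570·j1272 + 250000 = -1367984 + j725040 → |·| ≈ 1.5482e+06, ∠ ≈ 152.08°
|G| = 1250000 · 1272 / 1.5482e+06 ≈ 1027
Gain = 20 log₁₀(1027) ≈ 60.23 dB

60.2 dB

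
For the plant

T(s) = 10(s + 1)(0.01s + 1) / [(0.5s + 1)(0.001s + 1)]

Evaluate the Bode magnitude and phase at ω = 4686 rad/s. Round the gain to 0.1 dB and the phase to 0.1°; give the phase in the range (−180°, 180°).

45.8 dB, 10.8°

At ω = 4686 rad/s:
zero (1 + j4686·1) = 1 + j4686 → |·| ≈ 4686, ∠ ≈ 89.99°
zero (1 + j4686·0.01) = 1 + j46.86 → |·| ≈ 46.871, ∠ ≈ 88.78°
pole (1 + j4686·0.5) = 1 + j2343 → |·| ≈ 2343, ∠ ≈ 89.98°
pole (1 + j4686·0.001) = 1 + j4.686 → |·| ≈ 4.7915, ∠ ≈ 77.95°
|T| = 10 · 4686 · 46.871 / (2343 · 4.7915) ≈ 195.64
Gain = 20 log₁₀(195.64) ≈ 45.83 dB
∠T = (89.99° + 88.78°) − (89.98° + 77.95°) = 10.84°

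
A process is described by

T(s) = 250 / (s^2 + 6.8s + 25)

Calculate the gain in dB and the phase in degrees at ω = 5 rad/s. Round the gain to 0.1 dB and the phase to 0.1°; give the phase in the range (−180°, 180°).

At s = jω = j5:
quadratic: (j5)² + 6.8·j5 + 25 = 0 + j34 → |·| ≈ 34, ∠ ≈ 90.00°
|T| = 250 / 34 ≈ 7.3529
Gain = 20 log₁₀(7.3529) ≈ 17.33 dB
∠T = 0.00° − 90.00° = -90.00°

17.3 dB, -90.0°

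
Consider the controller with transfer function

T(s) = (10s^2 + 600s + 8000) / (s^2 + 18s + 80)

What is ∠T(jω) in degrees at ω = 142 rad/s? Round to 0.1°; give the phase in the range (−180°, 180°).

-16.5°

Substitute s = j142:
Numerator: 10(j142)^2 + 600(j142) + 8000 = -193640 + j85200
Denominator: (j142)^2 + 18(j142) + 80 = -20084 + j2556
|N| = √(193640² + 85200²) ≈ 2.1155e+05, ∠N ≈ 156.25°
|D| = √(20084² + 2556²) ≈ 20246, ∠D ≈ 172.75°
∠T = 156.25° − 172.75° = -16.50°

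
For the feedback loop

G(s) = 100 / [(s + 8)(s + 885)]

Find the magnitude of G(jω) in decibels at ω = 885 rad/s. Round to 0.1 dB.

At s = jω = j885:
pole (s+8): 8 + j885 → |·| = √(8²+885²) = √783289 ≈ 885.04, ∠ = arctan(885/8) ≈ 89.48°
pole (s+885): 885 + j885 → |·| = √(885²+885²) = √1566450 ≈ 1251.6, ∠ = arctan(885/885) ≈ 45.00°
|G| = 100 / 1.1077e+06 ≈ 9.0277e-05
Gain = 20 log₁₀(9.0277e-05) ≈ -80.89 dB

-80.9 dB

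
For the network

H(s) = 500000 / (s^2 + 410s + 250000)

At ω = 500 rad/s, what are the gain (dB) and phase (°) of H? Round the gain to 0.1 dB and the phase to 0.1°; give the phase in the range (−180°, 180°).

At s = jω = j500:
quadratic: (j500)² + 410·j500 + 250000 = 0 + j205000 → |·| ≈ 2.05e+05, ∠ ≈ 90.00°
|H| = 500000 / 2.05e+05 ≈ 2.439
Gain = 20 log₁₀(2.439) ≈ 7.74 dB
∠H = 0.00° − 90.00° = -90.00°

7.7 dB, -90.0°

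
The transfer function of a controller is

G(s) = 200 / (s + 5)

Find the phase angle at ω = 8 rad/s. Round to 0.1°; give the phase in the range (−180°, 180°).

At s = jω = j8:
pole (s+5): 5 + j8 → |·| = √(5²+8²) = √89 ≈ 9.434, ∠ = arctan(8/5) ≈ 57.99°
∠G = 0.00° − 57.99° = -57.99°

-58.0°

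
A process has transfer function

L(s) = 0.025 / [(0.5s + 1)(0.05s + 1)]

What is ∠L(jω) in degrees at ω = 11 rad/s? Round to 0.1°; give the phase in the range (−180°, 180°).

-108.5°

At ω = 11 rad/s:
pole (1 + j11·0.5) = 1 + j5.5 → |·| ≈ 5.5902, ∠ ≈ 79.70°
pole (1 + j11·0.05) = 1 + j0.55 → |·| ≈ 1.1413, ∠ ≈ 28.81°
∠L = (0°) − (79.70° + 28.81°) = -108.51°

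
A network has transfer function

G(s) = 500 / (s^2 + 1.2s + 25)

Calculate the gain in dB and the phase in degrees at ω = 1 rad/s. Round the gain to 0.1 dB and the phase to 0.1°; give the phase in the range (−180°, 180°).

26.4 dB, -2.9°

At s = jω = j1:
quadratic: (j1)² + 1.2·j1 + 25 = 24 + j1.2 → |·| ≈ 24.03, ∠ ≈ 2.86°
|G| = 500 / 24.03 ≈ 20.807
Gain = 20 log₁₀(20.807) ≈ 26.36 dB
∠G = 0.00° − 2.86° = -2.86°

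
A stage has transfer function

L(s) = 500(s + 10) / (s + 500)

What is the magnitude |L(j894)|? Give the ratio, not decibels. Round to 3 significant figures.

At s = jω = j894:
zero (s+10): 10 + j894 → |·| = √(10²+894²) = √799336 ≈ 894.06, ∠ = arctan(894/10) ≈ 89.36°
pole (s+500): 500 + j894 → |·| = √(500²+894²) = √1049236 ≈ 1024.3, ∠ = arctan(894/500) ≈ 60.78°
|L| = 500 · 894.06 / 1024.3 ≈ 436.42

436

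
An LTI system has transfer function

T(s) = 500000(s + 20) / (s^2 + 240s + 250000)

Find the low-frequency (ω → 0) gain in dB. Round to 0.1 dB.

32.0 dB

T(0) = 500000·20 / 250000 = 40
20 log₁₀(40) ≈ 32.04 dB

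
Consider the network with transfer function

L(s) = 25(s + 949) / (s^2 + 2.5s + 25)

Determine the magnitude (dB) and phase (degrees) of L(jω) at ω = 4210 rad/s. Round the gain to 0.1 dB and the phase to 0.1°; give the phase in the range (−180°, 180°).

At s = jω = j4210:
zero (s+949): 949 + j4210 → |·| = √(949²+4210²) = √18624701 ≈ 4315.6, ∠ = arctan(4210/949) ≈ 77.30°
quadratic: (j4210)² + 2.5·j4210 + 25 = -17724075 + j10525 → |·| ≈ 1.7724e+07, ∠ ≈ 179.97°
|L| = 25 · 4315.6 / 1.7724e+07 ≈ 0.0060872
Gain = 20 log₁₀(0.0060872) ≈ -44.31 dB
∠L = 77.30° − 179.97° = -102.67°

-44.3 dB, -102.7°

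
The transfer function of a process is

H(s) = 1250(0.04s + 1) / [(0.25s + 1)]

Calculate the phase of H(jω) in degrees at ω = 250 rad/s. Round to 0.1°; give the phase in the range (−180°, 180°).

-4.8°

At ω = 250 rad/s:
zero (1 + j250·0.04) = 1 + j10 → |·| ≈ 10.05, ∠ ≈ 84.29°
pole (1 + j250·0.25) = 1 + j62.5 → |·| ≈ 62.508, ∠ ≈ 89.08°
∠H = (84.29°) − (89.08°) = -4.79°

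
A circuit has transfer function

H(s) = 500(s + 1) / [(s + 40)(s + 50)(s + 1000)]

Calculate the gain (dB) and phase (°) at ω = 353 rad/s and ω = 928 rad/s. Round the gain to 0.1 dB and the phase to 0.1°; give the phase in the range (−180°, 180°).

ω = 353: -57.6 dB, -95.1°; ω = 928: -68.1 dB, -127.4°

At s = jω = j353:
zero (s+1): 1 + j353 → |·| = √(1²+353²) = √124610 ≈ 353, ∠ = arctan(353/1) ≈ 89.84°
pole (s+40): 40 + j353 → |·| = √(40²+353²) = √126209 ≈ 355.26, ∠ = arctan(353/40) ≈ 83.54°
pole (s+50): 50 + j353 → |·| = √(50²+353²) = √127109 ≈ 356.52, ∠ = arctan(353/50) ≈ 81.94°
pole (s+1000): 1000 + j353 → |·| = √(1000²+353²) = √1124609 ≈ 1060.5, ∠ = arctan(353/1000) ≈ 19.44°
|H| = 500 · 353 / 1.3432e+08 ≈ 0.001314
Gain = 20 log₁₀(0.001314) ≈ -57.63 dB
∠H = 89.84° − 184.92° = -95.08°

At s = jω = j928:
zero (s+1): 1 + j928 → |·| = √(1²+928²) = √861185 ≈ 928, ∠ = arctan(928/1) ≈ 89.94°
pole (s+40): 40 + j928 → |·| = √(40²+928²) = √862784 ≈ 928.86, ∠ = arctan(928/40) ≈ 87.53°
pole (s+50): 50 + j928 → |·| = √(50²+928²) = √863684 ≈ 929.35, ∠ = arctan(928/50) ≈ 86.92°
pole (s+1000): 1000 + j928 → |·| = √(1000²+928²) = √1861184 ≈ 1364.3, ∠ = arctan(928/1000) ≈ 42.86°
|H| = 500 · 928 / 1.1777e+09 ≈ 0.00039399
Gain = 20 log₁₀(0.00039399) ≈ -68.09 dB
∠H = 89.94° − 217.31° = -127.37°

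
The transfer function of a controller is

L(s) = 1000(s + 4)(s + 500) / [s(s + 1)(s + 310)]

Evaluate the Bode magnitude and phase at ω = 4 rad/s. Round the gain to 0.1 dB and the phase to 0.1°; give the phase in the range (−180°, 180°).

54.9 dB, -121.2°

At s = jω = j4:
zero (s+4): 4 + j4 → |·| = √(4²+4²) = √32 ≈ 5.6569, ∠ = arctan(4/4) ≈ 45.00°
zero (s+500): 500 + j4 → |·| = √(500²+4²) = √250016 ≈ 500.02, ∠ = arctan(4/500) ≈ 0.46°
pole (s+1): 1 + j4 → |·| = √(1²+4²) = √17 ≈ 4.1231, ∠ = arctan(4/1) ≈ 75.96°
pole (s+310): 310 + j4 → |·| = √(310²+4²) = √96116 ≈ 310.03, ∠ = arctan(4/310) ≈ 0.74°
pole at origin: |s| = 4, ∠ = 90.00° (in denominator)
|L| = 1000 · 2828.6 / 5113.1 ≈ 553.21
Gain = 20 log₁₀(553.21) ≈ 54.86 dB
∠L = 45.46° − 166.70° = -121.24°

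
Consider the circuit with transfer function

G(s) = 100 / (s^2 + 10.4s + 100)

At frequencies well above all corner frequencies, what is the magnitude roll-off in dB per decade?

-40 dB/decade

Each pole contributes −20 dB/decade at high frequency; each zero contributes +20 dB/decade.
Net: 0 zero(s) − 2 pole(s) → -40 dB/decade.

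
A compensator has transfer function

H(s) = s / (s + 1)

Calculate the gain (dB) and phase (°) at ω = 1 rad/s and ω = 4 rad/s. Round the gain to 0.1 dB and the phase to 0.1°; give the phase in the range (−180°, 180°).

ω = 1: -3.0 dB, 45.0°; ω = 4: -0.3 dB, 14.0°

At s = jω = j1:
zero at origin: s = j1 → |·| = 1, ∠ = 90.00°
pole (s+1): 1 + j1 → |·| = √(1²+1²) = √2 ≈ 1.4142, ∠ = arctan(1/1) ≈ 45.00°
|H| = 1 · 1 / 1.4142 ≈ 0.70711
Gain = 20 log₁₀(0.70711) ≈ -3.01 dB
∠H = 90.00° − 45.00° = 45.00°

At s = jω = j4:
zero at origin: s = j4 → |·| = 4, ∠ = 90.00°
pole (s+1): 1 + j4 → |·| = √(1²+4²) = √17 ≈ 4.1231, ∠ = arctan(4/1) ≈ 75.96°
|H| = 1 · 4 / 4.1231 ≈ 0.97014
Gain = 20 log₁₀(0.97014) ≈ -0.26 dB
∠H = 90.00° − 75.96° = 14.04°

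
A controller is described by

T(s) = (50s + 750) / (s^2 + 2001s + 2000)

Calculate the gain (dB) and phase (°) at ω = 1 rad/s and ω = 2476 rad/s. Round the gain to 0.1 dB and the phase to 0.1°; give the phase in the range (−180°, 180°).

Substitute s = j1:
Numerator: 50(j1) + 750 = 750 + j50
Denominator: (j1)^2 + 2001(j1) + 2000 = 1999 + j2001
|N| = √(750² + 50²) ≈ 751.66, ∠N ≈ 3.81°
|D| = √(1999² + 2001²) ≈ 2828.4, ∠D ≈ 45.03°
|T| = 751.66 / 2828.4 ≈ 0.26575
Gain = 20 log₁₀(0.26575) ≈ -11.51 dB
∠T = 3.81° − 45.03° = -41.22°

Substitute s = j2476:
Numerator: 50(j2476) + 750 = 750 + j123800
Denominator: (j2476)^2 + 2001(j2476) + 2000 = -6128576 + j4954476
|N| = √(750² + 123800²) ≈ 1.238e+05, ∠N ≈ 89.65°
|D| = √(6128576² + 4954476²) ≈ 7.8808e+06, ∠D ≈ 141.05°
|T| = 1.238e+05 / 7.8808e+06 ≈ 0.015709
Gain = 20 log₁₀(0.015709) ≈ -36.08 dB
∠T = 89.65° − 141.05° = -51.40°

ω = 1: -11.5 dB, -41.2°; ω = 2476: -36.1 dB, -51.4°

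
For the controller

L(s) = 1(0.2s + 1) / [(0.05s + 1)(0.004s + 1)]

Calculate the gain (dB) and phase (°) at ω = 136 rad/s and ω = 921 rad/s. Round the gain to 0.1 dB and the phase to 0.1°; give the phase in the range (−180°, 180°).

ω = 136: 10.8 dB, -22.3°; ω = 921: 0.4 dB, -73.9°

At ω = 136 rad/s:
zero (1 + j136·0.2) = 1 + j27.2 → |·| ≈ 27.218, ∠ ≈ 87.89°
pole (1 + j136·0.05) = 1 + j6.8 → |·| ≈ 6.8731, ∠ ≈ 81.63°
pole (1 + j136·0.004) = 1 + j0.544 → |·| ≈ 1.1384, ∠ ≈ 28.55°
|L| = 1 · 27.218 / (6.8731 · 1.1384) ≈ 3.4786
Gain = 20 log₁₀(3.4786) ≈ 10.83 dB
∠L = (87.89°) − (81.63° + 28.55°) = -22.29°

At ω = 921 rad/s:
zero (1 + j921·0.2) = 1 + j184.2 → |·| ≈ 184.2, ∠ ≈ 89.69°
pole (1 + j921·0.05) = 1 + j46.05 → |·| ≈ 46.061, ∠ ≈ 88.76°
pole (1 + j921·0.004) = 1 + j3.684 → |·| ≈ 3.8173, ∠ ≈ 74.81°
|L| = 1 · 184.2 / (46.061 · 3.8173) ≈ 1.0476
Gain = 20 log₁₀(1.0476) ≈ 0.40 dB
∠L = (89.69°) − (88.76° + 74.81°) = -73.88°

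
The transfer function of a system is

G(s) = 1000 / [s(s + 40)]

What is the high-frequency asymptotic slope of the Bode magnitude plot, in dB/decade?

-40 dB/decade

Each pole contributes −20 dB/decade at high frequency; each zero contributes +20 dB/decade.
Net: 0 zero(s) − 2 pole(s) → -40 dB/decade.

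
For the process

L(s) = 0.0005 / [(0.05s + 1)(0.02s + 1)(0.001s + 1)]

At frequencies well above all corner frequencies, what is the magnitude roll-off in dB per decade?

-60 dB/decade

Each pole contributes −20 dB/decade at high frequency; each zero contributes +20 dB/decade.
Net: 0 zero(s) − 3 pole(s) → -60 dB/decade.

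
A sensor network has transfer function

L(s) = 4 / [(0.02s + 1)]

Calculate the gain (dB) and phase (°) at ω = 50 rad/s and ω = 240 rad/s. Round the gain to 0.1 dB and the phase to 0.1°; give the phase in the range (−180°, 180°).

ω = 50: 9.0 dB, -45.0°; ω = 240: -1.8 dB, -78.2°

At ω = 50 rad/s:
pole (1 + j50·0.02) = 1 + j1 → |·| ≈ 1.4142, ∠ ≈ 45.00°
|L| = 4 · 1 / (1.4142) ≈ 2.8285
Gain = 20 log₁₀(2.8285) ≈ 9.03 dB
∠L = (0°) − (45.00°) = -45.00°

At ω = 240 rad/s:
pole (1 + j240·0.02) = 1 + j4.8 → |·| ≈ 4.9031, ∠ ≈ 78.23°
|L| = 4 · 1 / (4.9031) ≈ 0.81581
Gain = 20 log₁₀(0.81581) ≈ -1.77 dB
∠L = (0°) − (78.23°) = -78.23°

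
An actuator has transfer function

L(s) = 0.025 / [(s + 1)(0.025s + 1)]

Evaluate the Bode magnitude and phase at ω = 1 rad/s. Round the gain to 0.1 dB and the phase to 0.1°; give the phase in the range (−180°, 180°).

At ω = 1 rad/s:
pole (1 + j1·1) = 1 + j1 → |·| ≈ 1.4142, ∠ ≈ 45.00°
pole (1 + j1·0.025) = 1 + j0.025 → |·| ≈ 1.0003, ∠ ≈ 1.43°
|L| = 0.025 · 1 / (1.4142 · 1.0003) ≈ 0.017673
Gain = 20 log₁₀(0.017673) ≈ -35.05 dB
∠L = (0°) − (45.00° + 1.43°) = -46.43°

-35.1 dB, -46.4°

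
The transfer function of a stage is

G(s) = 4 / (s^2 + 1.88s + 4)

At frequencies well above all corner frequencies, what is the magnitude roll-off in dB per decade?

-40 dB/decade

Each pole contributes −20 dB/decade at high frequency; each zero contributes +20 dB/decade.
Net: 0 zero(s) − 2 pole(s) → -40 dB/decade.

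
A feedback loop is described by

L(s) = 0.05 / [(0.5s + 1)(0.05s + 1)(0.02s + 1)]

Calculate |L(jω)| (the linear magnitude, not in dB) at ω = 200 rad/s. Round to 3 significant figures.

At ω = 200 rad/s:
pole (1 + j200·0.5) = 1 + j100 → |·| ≈ 100, ∠ ≈ 89.43°
pole (1 + j200·0.05) = 1 + j10 → |·| ≈ 10.05, ∠ ≈ 84.29°
pole (1 + j200·0.02) = 1 + j4 → |·| ≈ 4.1231, ∠ ≈ 75.96°
|L| = 0.05 · 1 / (100 · 10.05 · 4.1231) ≈ 1.2066e-05

1.21e-05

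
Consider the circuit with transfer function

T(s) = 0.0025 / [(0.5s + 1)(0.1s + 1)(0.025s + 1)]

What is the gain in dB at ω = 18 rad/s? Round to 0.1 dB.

At ω = 18 rad/s:
pole (1 + j18·0.5) = 1 + j9 → |·| ≈ 9.0554, ∠ ≈ 83.66°
pole (1 + j18·0.1) = 1 + j1.8 → |·| ≈ 2.0591, ∠ ≈ 60.95°
pole (1 + j18·0.025) = 1 + j0.45 → |·| ≈ 1.0966, ∠ ≈ 24.23°
|T| = 0.0025 · 1 / (9.0554 · 2.0591 · 1.0966) ≈ 0.00012227
Gain = 20 log₁₀(0.00012227) ≈ -78.25 dB

-78.3 dB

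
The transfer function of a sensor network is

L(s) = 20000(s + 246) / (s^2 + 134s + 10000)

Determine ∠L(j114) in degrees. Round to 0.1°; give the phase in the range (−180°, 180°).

-76.2°

At s = jω = j114:
zero (s+246): 246 + j114 → |·| = √(246²+114²) = √73512 ≈ 271.13, ∠ = arctan(114/246) ≈ 24.86°
quadratic: (j114)² + 134·j114 + 10000 = -2996 + j15276 → |·| ≈ 15567, ∠ ≈ 101.10°
∠L = 24.86° − 101.10° = -76.24°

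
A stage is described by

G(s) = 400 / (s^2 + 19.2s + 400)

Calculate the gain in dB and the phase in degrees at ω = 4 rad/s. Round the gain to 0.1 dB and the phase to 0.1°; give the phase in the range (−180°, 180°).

0.2 dB, -11.3°

At s = jω = j4:
quadratic: (j4)² + 19.2·j4 + 400 = 384 + j76.8 → |·| ≈ 391.6, ∠ ≈ 11.31°
|G| = 400 / 391.6 ≈ 1.0215
Gain = 20 log₁₀(1.0215) ≈ 0.18 dB
∠G = 0.00° − 11.31° = -11.31°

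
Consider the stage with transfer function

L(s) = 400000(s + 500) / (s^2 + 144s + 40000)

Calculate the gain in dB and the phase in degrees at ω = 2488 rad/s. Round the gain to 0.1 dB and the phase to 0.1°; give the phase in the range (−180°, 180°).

At s = jω = j2488:
zero (s+500): 500 + j2488 → |·| = √(500²+2488²) = √6440144 ≈ 2537.7, ∠ = arctan(2488/500) ≈ 78.64°
quadratic: (j2488)² + 144·j2488 + 40000 = -6150144 + j358272 → |·| ≈ 6.1606e+06, ∠ ≈ 176.67°
|L| = 400000 · 2537.7 / 6.1606e+06 ≈ 164.77
Gain = 20 log₁₀(164.77) ≈ 44.34 dB
∠L = 78.64° − 176.67° = -98.03°

44.3 dB, -98.0°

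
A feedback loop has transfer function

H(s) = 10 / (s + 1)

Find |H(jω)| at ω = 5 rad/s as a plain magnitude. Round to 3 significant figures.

1.96

Substitute s = j5:
Numerator: 10 = 10 + j0
Denominator: (j5) + 1 = 1 + j5
|N| = √(10² + 0²) ≈ 10, ∠N ≈ 0.00°
|D| = √(1² + 5²) ≈ 5.099, ∠D ≈ 78.69°
|H| = 10 / 5.099 ≈ 1.9612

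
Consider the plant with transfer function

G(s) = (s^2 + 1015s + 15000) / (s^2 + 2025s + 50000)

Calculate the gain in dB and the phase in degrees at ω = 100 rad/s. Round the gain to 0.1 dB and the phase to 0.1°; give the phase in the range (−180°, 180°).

Substitute s = j100:
Numerator: (j100)^2 + 1015(j100) + 15000 = 5000 + j101500
Denominator: (j100)^2 + 2025(j100) + 50000 = 40000 + j202500
|N| = √(5000² + 101500²) ≈ 1.0162e+05, ∠N ≈ 87.18°
|D| = √(40000² + 202500²) ≈ 2.0641e+05, ∠D ≈ 78.83°
|G| = 1.0162e+05 / 2.0641e+05 ≈ 0.49232
Gain = 20 log₁₀(0.49232) ≈ -6.16 dB
∠G = 87.18° − 78.83° = 8.35°

-6.2 dB, 8.4°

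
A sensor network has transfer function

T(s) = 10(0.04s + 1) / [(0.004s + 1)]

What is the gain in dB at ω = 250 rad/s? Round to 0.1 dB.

At ω = 250 rad/s:
zero (1 + j250·0.04) = 1 + j10 → |·| ≈ 10.05, ∠ ≈ 84.29°
pole (1 + j250·0.004) = 1 + j1 → |·| ≈ 1.4142, ∠ ≈ 45.00°
|T| = 10 · 10.05 / (1.4142) ≈ 71.065
Gain = 20 log₁₀(71.065) ≈ 37.03 dB

37.0 dB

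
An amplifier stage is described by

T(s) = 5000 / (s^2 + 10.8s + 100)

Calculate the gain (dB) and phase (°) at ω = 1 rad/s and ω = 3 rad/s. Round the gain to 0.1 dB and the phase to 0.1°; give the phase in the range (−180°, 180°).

ω = 1: 34.0 dB, -6.2°; ω = 3: 34.3 dB, -19.6°

At s = jω = j1:
quadratic: (j1)² + 10.8·j1 + 100 = 99 + j10.8 → |·| ≈ 99.587, ∠ ≈ 6.23°
|T| = 5000 / 99.587 ≈ 50.207
Gain = 20 log₁₀(50.207) ≈ 34.02 dB
∠T = 0.00° − 6.23° = -6.23°

At s = jω = j3:
quadratic: (j3)² + 10.8·j3 + 100 = 91 + j32.4 → |·| ≈ 96.596, ∠ ≈ 19.60°
|T| = 5000 / 96.596 ≈ 51.762
Gain = 20 log₁₀(51.762) ≈ 34.28 dB
∠T = 0.00° − 19.60° = -19.60°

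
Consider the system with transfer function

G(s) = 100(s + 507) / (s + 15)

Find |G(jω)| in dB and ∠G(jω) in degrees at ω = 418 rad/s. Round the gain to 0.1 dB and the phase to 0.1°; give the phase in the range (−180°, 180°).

43.9 dB, -48.4°

At s = jω = j418:
zero (s+507): 507 + j418 → |·| = √(507²+418²) = √431773 ≈ 657.09, ∠ = arctan(418/507) ≈ 39.50°
pole (s+15): 15 + j418 → |·| = √(15²+418²) = √174949 ≈ 418.27, ∠ = arctan(418/15) ≈ 87.94°
|G| = 100 · 657.09 / 418.27 ≈ 157.1
Gain = 20 log₁₀(157.1) ≈ 43.92 dB
∠G = 39.50° − 87.94° = -48.44°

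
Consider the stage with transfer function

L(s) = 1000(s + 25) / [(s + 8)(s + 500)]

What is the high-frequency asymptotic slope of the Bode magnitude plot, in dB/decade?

Each pole contributes −20 dB/decade at high frequency; each zero contributes +20 dB/decade.
Net: 1 zero(s) − 2 pole(s) → -20 dB/decade.

-20 dB/decade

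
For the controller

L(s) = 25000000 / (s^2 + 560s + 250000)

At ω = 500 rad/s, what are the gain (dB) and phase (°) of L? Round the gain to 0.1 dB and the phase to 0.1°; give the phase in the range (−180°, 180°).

39.0 dB, -90.0°

At s = jω = j500:
quadratic: (j500)² + 560·j500 + 250000 = 0 + j280000 → |·| ≈ 2.8e+05, ∠ ≈ 90.00°
|L| = 25000000 / 2.8e+05 ≈ 89.286
Gain = 20 log₁₀(89.286) ≈ 39.02 dB
∠L = 0.00° − 90.00° = -90.00°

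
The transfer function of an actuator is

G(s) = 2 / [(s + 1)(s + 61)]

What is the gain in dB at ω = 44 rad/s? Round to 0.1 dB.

At s = jω = j44:
pole (s+1): 1 + j44 → |·| = √(1²+44²) = √1937 ≈ 44.011, ∠ = arctan(44/1) ≈ 88.70°
pole (s+61): 61 + j44 → |·| = √(61²+44²) = √5657 ≈ 75.213, ∠ = arctan(44/61) ≈ 35.80°
|G| = 2 / 3310.2 ≈ 0.00060419
Gain = 20 log₁₀(0.00060419) ≈ -64.38 dB

-64.4 dB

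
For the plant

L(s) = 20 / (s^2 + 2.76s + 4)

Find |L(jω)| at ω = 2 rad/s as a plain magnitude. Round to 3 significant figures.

3.62

At s = jω = j2:
quadratic: (j2)² + 2.76·j2 + 4 = 0 + j5.52 → |·| ≈ 5.52, ∠ ≈ 90.00°
|L| = 20 / 5.52 ≈ 3.6232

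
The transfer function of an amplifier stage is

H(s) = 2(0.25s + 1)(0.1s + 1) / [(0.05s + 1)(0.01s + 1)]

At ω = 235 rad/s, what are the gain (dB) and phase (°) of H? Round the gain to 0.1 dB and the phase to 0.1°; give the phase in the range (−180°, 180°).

At ω = 235 rad/s:
zero (1 + j235·0.25) = 1 + j58.75 → |·| ≈ 58.759, ∠ ≈ 89.02°
zero (1 + j235·0.1) = 1 + j23.5 → |·| ≈ 23.521, ∠ ≈ 87.56°
pole (1 + j235·0.05) = 1 + j11.75 → |·| ≈ 11.792, ∠ ≈ 85.14°
pole (1 + j235·0.01) = 1 + j2.35 → |·| ≈ 2.5539, ∠ ≈ 66.95°
|H| = 2 · 58.759 · 23.521 / (11.792 · 2.5539) ≈ 91.784
Gain = 20 log₁₀(91.784) ≈ 39.26 dB
∠H = (89.02° + 87.56°) − (85.14° + 66.95°) = 24.49°

39.3 dB, 24.5°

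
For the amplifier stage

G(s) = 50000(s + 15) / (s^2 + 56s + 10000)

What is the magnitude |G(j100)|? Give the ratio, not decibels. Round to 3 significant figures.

At s = jω = j100:
zero (s+15): 15 + j100 → |·| = √(15²+100²) = √10225 ≈ 101.12, ∠ = arctan(100/15) ≈ 81.47°
quadratic: (j100)² + 56·j100 + 10000 = 0 + j5600 → |·| ≈ 5600, ∠ ≈ 90.00°
|G| = 50000 · 101.12 / 5600 ≈ 902.86

903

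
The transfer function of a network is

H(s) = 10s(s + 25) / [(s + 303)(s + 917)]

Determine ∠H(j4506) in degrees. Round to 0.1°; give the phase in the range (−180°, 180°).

At s = jω = j4506:
zero (s+25): 25 + j4506 → |·| = √(25²+4506²) = √20304661 ≈ 4506.1, ∠ = arctan(4506/25) ≈ 89.68°
zero at origin: s = j4506 → |·| = 4506, ∠ = 90.00°
pole (s+303): 303 + j4506 → |·| = √(303²+4506²) = √20395845 ≈ 4516.2, ∠ = arctan(4506/303) ≈ 86.15°
pole (s+917): 917 + j4506 → |·| = √(917²+4506²) = √21144925 ≈ 4598.4, ∠ = arctan(4506/917) ≈ 78.50°
∠H = 179.68° − 164.65° = 15.03°

15.0°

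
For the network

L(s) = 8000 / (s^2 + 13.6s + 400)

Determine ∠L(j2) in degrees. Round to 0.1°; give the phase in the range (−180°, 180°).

-3.9°

At s = jω = j2:
quadratic: (j2)² + 13.6·j2 + 400 = 396 + j27.2 → |·| ≈ 396.93, ∠ ≈ 3.93°
∠L = 0.00° − 3.93° = -3.93°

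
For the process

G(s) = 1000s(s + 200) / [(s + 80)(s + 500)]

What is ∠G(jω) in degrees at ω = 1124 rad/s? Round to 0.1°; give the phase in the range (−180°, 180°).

At s = jω = j1124:
zero (s+200): 200 + j1124 → |·| = √(200²+1124²) = √1303376 ≈ 1141.7, ∠ = arctan(1124/200) ≈ 79.91°
zero at origin: s = j1124 → |·| = 1124, ∠ = 90.00°
pole (s+80): 80 + j1124 → |·| = √(80²+1124²) = √1269776 ≈ 1126.8, ∠ = arctan(1124/80) ≈ 85.93°
pole (s+500): 500 + j1124 → |·| = √(500²+1124²) = √1513376 ≈ 1230.2, ∠ = arctan(1124/500) ≈ 66.02°
∠G = 169.91° − 151.95° = 17.96°

18.0°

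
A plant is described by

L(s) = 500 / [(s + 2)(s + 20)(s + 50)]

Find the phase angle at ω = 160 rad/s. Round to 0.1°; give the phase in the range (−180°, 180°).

115.2°

At s = jω = j160:
pole (s+2): 2 + j160 → |·| = √(2²+160²) = √25604 ≈ 160.01, ∠ = arctan(160/2) ≈ 89.28°
pole (s+20): 20 + j160 → |·| = √(20²+160²) = √26000 ≈ 161.25, ∠ = arctan(160/20) ≈ 82.87°
pole (s+50): 50 + j160 → |·| = √(50²+160²) = √28100 ≈ 167.63, ∠ = arctan(160/50) ≈ 72.65°
∠L = 0.00° − 244.80° = -244.80° ≡ 115.20° (principal value)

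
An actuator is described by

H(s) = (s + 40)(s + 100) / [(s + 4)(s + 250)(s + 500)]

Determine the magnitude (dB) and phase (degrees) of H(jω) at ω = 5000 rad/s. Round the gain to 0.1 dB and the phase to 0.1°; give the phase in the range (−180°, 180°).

At s = jω = j5000:
zero (s+40): 40 + j5000 → |·| = √(40²+5000²) = √25001600 ≈ 5000.2, ∠ = arctan(5000/40) ≈ 89.54°
zero (s+100): 100 + j5000 → |·| = √(100²+5000²) = √25010000 ≈ 5001, ∠ = arctan(5000/100) ≈ 88.85°
pole (s+4): 4 + j5000 → |·| = √(4²+5000²) = √25000016 ≈ 5000, ∠ = arctan(5000/4) ≈ 89.95°
pole (s+250): 250 + j5000 → |·| = √(250²+5000²) = √25062500 ≈ 5006.2, ∠ = arctan(5000/250) ≈ 87.14°
pole (s+500): 500 + j5000 → |·| = √(500²+5000²) = √25250000 ≈ 5024.9, ∠ = arctan(5000/500) ≈ 84.29°
|H| = 1 · 2.5006e+07 / 1.2578e+11 ≈ 0.00019881
Gain = 20 log₁₀(0.00019881) ≈ -74.03 dB
∠H = 178.39° − 261.38° = -82.99°

-74.0 dB, -83.0°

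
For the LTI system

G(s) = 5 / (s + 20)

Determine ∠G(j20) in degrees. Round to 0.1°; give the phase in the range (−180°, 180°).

At s = jω = j20:
pole (s+20): 20 + j20 → |·| = √(20²+20²) = √800 ≈ 28.284, ∠ = arctan(20/20) ≈ 45.00°
∠G = 0.00° − 45.00° = -45.00°

-45.0°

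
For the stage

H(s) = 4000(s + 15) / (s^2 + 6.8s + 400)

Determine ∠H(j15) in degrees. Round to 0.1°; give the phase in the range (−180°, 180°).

14.8°

At s = jω = j15:
zero (s+15): 15 + j15 → |·| = √(15²+15²) = √450 ≈ 21.213, ∠ = arctan(15/15) ≈ 45.00°
quadratic: (j15)² + 6.8·j15 + 400 = 175 + j102 → |·| ≈ 202.56, ∠ ≈ 30.24°
∠H = 45.00° − 30.24° = 14.76°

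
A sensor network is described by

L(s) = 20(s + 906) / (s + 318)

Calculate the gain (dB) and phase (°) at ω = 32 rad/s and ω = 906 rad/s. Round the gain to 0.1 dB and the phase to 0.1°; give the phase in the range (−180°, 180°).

At s = jω = j32:
zero (s+906): 906 + j32 → |·| = √(906²+32²) = √821860 ≈ 906.56, ∠ = arctan(32/906) ≈ 2.02°
pole (s+318): 318 + j32 → |·| = √(318²+32²) = √102148 ≈ 319.61, ∠ = arctan(32/318) ≈ 5.75°
|L| = 20 · 906.56 / 319.61 ≈ 56.729
Gain = 20 log₁₀(56.729) ≈ 35.08 dB
∠L = 2.02° − 5.75° = -3.73°

At s = jω = j906:
zero (s+906): 906 + j906 → |·| = √(906²+906²) = √1641672 ≈ 1281.3, ∠ = arctan(906/906) ≈ 45.00°
pole (s+318): 318 + j906 → |·| = √(318²+906²) = √921960 ≈ 960.19, ∠ = arctan(906/318) ≈ 70.66°
|L| = 20 · 1281.3 / 960.19 ≈ 26.688
Gain = 20 log₁₀(26.688) ≈ 28.53 dB
∠L = 45.00° − 70.66° = -25.66°

ω = 32: 35.1 dB, -3.7°; ω = 906: 28.5 dB, -25.7°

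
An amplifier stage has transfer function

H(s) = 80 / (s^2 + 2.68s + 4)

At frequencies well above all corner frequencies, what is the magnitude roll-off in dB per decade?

Each pole contributes −20 dB/decade at high frequency; each zero contributes +20 dB/decade.
Net: 0 zero(s) − 2 pole(s) → -40 dB/decade.

-40 dB/decade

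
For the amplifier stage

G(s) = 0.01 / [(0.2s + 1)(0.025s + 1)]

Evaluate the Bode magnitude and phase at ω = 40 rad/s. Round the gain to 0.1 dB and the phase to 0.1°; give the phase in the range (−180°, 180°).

At ω = 40 rad/s:
pole (1 + j40·0.2) = 1 + j8 → |·| ≈ 8.0623, ∠ ≈ 82.87°
pole (1 + j40·0.025) = 1 + j1 → |·| ≈ 1.4142, ∠ ≈ 45.00°
|G| = 0.01 · 1 / (8.0623 · 1.4142) ≈ 0.00087706
Gain = 20 log₁₀(0.00087706) ≈ -61.14 dB
∠G = (0°) − (82.87° + 45.00°) = -127.87°

-61.1 dB, -127.9°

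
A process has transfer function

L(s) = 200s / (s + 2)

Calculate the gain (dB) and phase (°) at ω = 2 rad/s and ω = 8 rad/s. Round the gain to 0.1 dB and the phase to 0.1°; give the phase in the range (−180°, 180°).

At s = jω = j2:
zero at origin: s = j2 → |·| = 2, ∠ = 90.00°
pole (s+2): 2 + j2 → |·| = √(2²+2²) = √8 ≈ 2.8284, ∠ = arctan(2/2) ≈ 45.00°
|L| = 200 · 2 / 2.8284 ≈ 141.42
Gain = 20 log₁₀(141.42) ≈ 43.01 dB
∠L = 90.00° − 45.00° = 45.00°

At s = jω = j8:
zero at origin: s = j8 → |·| = 8, ∠ = 90.00°
pole (s+2): 2 + j8 → |·| = √(2²+8²) = √68 ≈ 8.2462, ∠ = arctan(8/2) ≈ 75.96°
|L| = 200 · 8 / 8.2462 ≈ 194.03
Gain = 20 log₁₀(194.03) ≈ 45.76 dB
∠L = 90.00° − 75.96° = 14.04°

ω = 2: 43.0 dB, 45.0°; ω = 8: 45.8 dB, 14.0°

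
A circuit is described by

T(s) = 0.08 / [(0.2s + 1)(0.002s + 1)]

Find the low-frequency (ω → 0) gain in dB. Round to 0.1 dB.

T(0) = 0.08 · 1 / 1 = 0.08
20 log₁₀(0.08) ≈ -21.94 dB

-21.9 dB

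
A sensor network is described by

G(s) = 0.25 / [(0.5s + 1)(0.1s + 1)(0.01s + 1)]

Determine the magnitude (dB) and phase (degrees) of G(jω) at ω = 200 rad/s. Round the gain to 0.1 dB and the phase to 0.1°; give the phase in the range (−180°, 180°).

-85.1 dB, 120.0°

At ω = 200 rad/s:
pole (1 + j200·0.5) = 1 + j100 → |·| ≈ 100, ∠ ≈ 89.43°
pole (1 + j200·0.1) = 1 + j20 → |·| ≈ 20.025, ∠ ≈ 87.14°
pole (1 + j200·0.01) = 1 + j2 → |·| ≈ 2.2361, ∠ ≈ 63.43°
|G| = 0.25 · 1 / (100 · 20.025 · 2.2361) ≈ 5.5831e-05
Gain = 20 log₁₀(5.5831e-05) ≈ -85.06 dB
∠G = (0°) − (89.43° + 87.14° + 63.43°) = -240.00° ≡ 120.00° (principal value)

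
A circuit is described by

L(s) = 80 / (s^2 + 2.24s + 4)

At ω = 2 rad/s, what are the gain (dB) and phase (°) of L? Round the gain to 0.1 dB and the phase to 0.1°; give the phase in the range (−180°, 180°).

At s = jω = j2:
quadratic: (j2)² + 2.24·j2 + 4 = 0 + j4.48 → |·| ≈ 4.48, ∠ ≈ 90.00°
|L| = 80 / 4.48 ≈ 17.857
Gain = 20 log₁₀(17.857) ≈ 25.04 dB
∠L = 0.00° − 90.00° = -90.00°

25.0 dB, -90.0°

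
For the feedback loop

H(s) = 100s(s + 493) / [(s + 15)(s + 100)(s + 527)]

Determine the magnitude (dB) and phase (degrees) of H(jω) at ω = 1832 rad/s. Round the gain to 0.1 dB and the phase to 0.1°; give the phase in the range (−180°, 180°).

-25.3 dB, -85.4°

At s = jω = j1832:
zero (s+493): 493 + j1832 → |·| = √(493²+1832²) = √3599273 ≈ 1897.2, ∠ = arctan(1832/493) ≈ 74.94°
zero at origin: s = j1832 → |·| = 1832, ∠ = 90.00°
pole (s+15): 15 + j1832 → |·| = √(15²+1832²) = √3356449 ≈ 1832.1, ∠ = arctan(1832/15) ≈ 89.53°
pole (s+100): 100 + j1832 → |·| = √(100²+1832²) = √3366224 ≈ 1834.7, ∠ = arctan(1832/100) ≈ 86.88°
pole (s+527): 527 + j1832 → |·| = √(527²+1832²) = √3633953 ≈ 1906.3, ∠ = arctan(1832/527) ≈ 73.95°
|H| = 100 · 3.4757e+06 / 6.4077e+09 ≈ 0.054243
Gain = 20 log₁₀(0.054243) ≈ -25.31 dB
∠H = 164.94° − 250.36° = -85.42°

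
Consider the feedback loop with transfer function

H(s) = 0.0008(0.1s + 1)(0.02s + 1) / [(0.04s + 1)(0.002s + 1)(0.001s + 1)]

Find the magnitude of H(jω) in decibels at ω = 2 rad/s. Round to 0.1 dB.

At ω = 2 rad/s:
zero (1 + j2·0.1) = 1 + j0.2 → |·| ≈ 1.0198, ∠ ≈ 11.31°
zero (1 + j2·0.02) = 1 + j0.04 → |·| ≈ 1.0008, ∠ ≈ 2.29°
pole (1 + j2·0.04) = 1 + j0.08 → |·| ≈ 1.0032, ∠ ≈ 4.57°
pole (1 + j2·0.002) = 1 + j0.004 → |·| ≈ 1, ∠ ≈ 0.23°
pole (1 + j2·0.001) = 1 + j0.002 → |·| ≈ 1, ∠ ≈ 0.11°
|H| = 0.0008 · 1.0198 · 1.0008 / (1.0032 · 1 · 1) ≈ 0.00081389
Gain = 20 log₁₀(0.00081389) ≈ -61.79 dB

-61.8 dB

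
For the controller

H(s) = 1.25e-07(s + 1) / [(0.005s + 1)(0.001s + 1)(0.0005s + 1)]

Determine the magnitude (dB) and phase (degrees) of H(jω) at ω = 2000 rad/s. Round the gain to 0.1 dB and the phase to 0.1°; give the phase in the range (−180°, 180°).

At ω = 2000 rad/s:
zero (1 + j2000·1) = 1 + j2000 → |·| ≈ 2000, ∠ ≈ 89.97°
pole (1 + j2000·0.005) = 1 + j10 → |·| ≈ 10.05, ∠ ≈ 84.29°
pole (1 + j2000·0.001) = 1 + j2 → |·| ≈ 2.2361, ∠ ≈ 63.43°
pole (1 + j2000·0.0005) = 1 + j1 → |·| ≈ 1.4142, ∠ ≈ 45.00°
|H| = 1.25e-07 · 2000 / (10.05 · 2.2361 · 1.4142) ≈ 7.8663e-06
Gain = 20 log₁₀(7.8663e-06) ≈ -102.08 dB
∠H = (89.97°) − (84.29° + 63.43° + 45.00°) = -102.75°

-102.1 dB, -102.8°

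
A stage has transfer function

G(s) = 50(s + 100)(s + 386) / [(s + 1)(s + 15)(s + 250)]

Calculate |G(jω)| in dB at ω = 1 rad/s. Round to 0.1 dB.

51.2 dB

At s = jω = j1:
zero (s+100): 100 + j1 → |·| = √(100²+1²) = √10001 ≈ 100, ∠ = arctan(1/100) ≈ 0.57°
zero (s+386): 386 + j1 → |·| = √(386²+1²) = √148997 ≈ 386, ∠ = arctan(1/386) ≈ 0.15°
pole (s+1): 1 + j1 → |·| = √(1²+1²) = √2 ≈ 1.4142, ∠ = arctan(1/1) ≈ 45.00°
pole (s+15): 15 + j1 → |·| = √(15²+1²) = √226 ≈ 15.033, ∠ = arctan(1/15) ≈ 3.81°
pole (s+250): 250 + j1 → |·| = √(250²+1²) = √62501 ≈ 250, ∠ = arctan(1/250) ≈ 0.23°
|G| = 50 · 38600 / 5314.9 ≈ 363.13
Gain = 20 log₁₀(363.13) ≈ 51.20 dB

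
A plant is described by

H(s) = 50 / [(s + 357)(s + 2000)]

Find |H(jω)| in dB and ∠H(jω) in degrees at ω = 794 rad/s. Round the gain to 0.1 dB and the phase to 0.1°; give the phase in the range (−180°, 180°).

At s = jω = j794:
pole (s+357): 357 + j794 → |·| = √(357²+794²) = √757885 ≈ 870.57, ∠ = arctan(794/357) ≈ 65.79°
pole (s+2000): 2000 + j794 → |·| = √(2000²+794²) = √4630436 ≈ 2151.8, ∠ = arctan(794/2000) ≈ 21.65°
|H| = 50 / 1.8733e+06 ≈ 2.6691e-05
Gain = 20 log₁₀(2.6691e-05) ≈ -91.47 dB
∠H = 0.00° − 87.44° = -87.44°

-91.5 dB, -87.4°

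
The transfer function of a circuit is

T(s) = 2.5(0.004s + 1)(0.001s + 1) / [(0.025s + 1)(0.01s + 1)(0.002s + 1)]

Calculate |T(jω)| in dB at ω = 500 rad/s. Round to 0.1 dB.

At ω = 500 rad/s:
zero (1 + j500·0.004) = 1 + j2 → |·| ≈ 2.2361, ∠ ≈ 63.43°
zero (1 + j500·0.001) = 1 + j0.5 → |·| ≈ 1.118, ∠ ≈ 26.57°
pole (1 + j500·0.025) = 1 + j12.5 → |·| ≈ 12.54, ∠ ≈ 85.43°
pole (1 + j500·0.01) = 1 + j5 → |·| ≈ 5.099, ∠ ≈ 78.69°
pole (1 + j500·0.002) = 1 + j1 → |·| ≈ 1.4142, ∠ ≈ 45.00°
|T| = 2.5 · 2.2361 · 1.118 / (12.54 · 5.099 · 1.4142) ≈ 0.069116
Gain = 20 log₁₀(0.069116) ≈ -23.21 dB

-23.2 dB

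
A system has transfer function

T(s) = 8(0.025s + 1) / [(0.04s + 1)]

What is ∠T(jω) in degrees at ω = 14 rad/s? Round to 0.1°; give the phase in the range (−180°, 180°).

At ω = 14 rad/s:
zero (1 + j14·0.025) = 1 + j0.35 → |·| ≈ 1.0595, ∠ ≈ 19.29°
pole (1 + j14·0.04) = 1 + j0.56 → |·| ≈ 1.1461, ∠ ≈ 29.25°
∠T = (19.29°) − (29.25°) = -9.96°

-10.0°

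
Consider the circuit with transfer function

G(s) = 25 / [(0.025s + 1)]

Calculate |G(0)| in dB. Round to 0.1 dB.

28.0 dB

G(0) = 25 · 1 / 1 = 25
20 log₁₀(25) ≈ 27.96 dB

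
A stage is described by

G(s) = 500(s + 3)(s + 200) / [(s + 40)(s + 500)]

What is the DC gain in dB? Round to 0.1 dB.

23.5 dB

G(0) = 500·3·200 / (40·500) = 15
20 log₁₀(15) ≈ 23.52 dB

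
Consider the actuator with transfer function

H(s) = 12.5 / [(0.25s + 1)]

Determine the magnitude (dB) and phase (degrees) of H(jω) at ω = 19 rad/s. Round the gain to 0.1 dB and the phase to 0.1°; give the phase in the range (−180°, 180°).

At ω = 19 rad/s:
pole (1 + j19·0.25) = 1 + j4.75 → |·| ≈ 4.8541, ∠ ≈ 78.11°
|H| = 12.5 · 1 / (4.8541) ≈ 2.5751
Gain = 20 log₁₀(2.5751) ≈ 8.22 dB
∠H = (0°) − (78.11°) = -78.11°

8.2 dB, -78.1°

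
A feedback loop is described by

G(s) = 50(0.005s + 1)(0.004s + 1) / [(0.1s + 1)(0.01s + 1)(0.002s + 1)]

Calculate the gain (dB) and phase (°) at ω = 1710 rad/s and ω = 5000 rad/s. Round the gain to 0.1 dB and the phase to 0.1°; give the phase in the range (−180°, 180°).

ω = 1710: -10.9 dB, -85.0°; ω = 5000: -20.0 dB, -88.2°

At ω = 1710 rad/s:
zero (1 + j1710·0.005) = 1 + j8.55 → |·| ≈ 8.6083, ∠ ≈ 83.33°
zero (1 + j1710·0.004) = 1 + j6.84 → |·| ≈ 6.9127, ∠ ≈ 81.68°
pole (1 + j1710·0.1) = 1 + j171 → |·| ≈ 171, ∠ ≈ 89.66°
pole (1 + j1710·0.01) = 1 + j17.1 → |·| ≈ 17.129, ∠ ≈ 86.65°
pole (1 + j1710·0.002) = 1 + j3.42 → |·| ≈ 3.5632, ∠ ≈ 73.70°
|G| = 50 · 8.6083 · 6.9127 / (171 · 17.129 · 3.5632) ≈ 0.28508
Gain = 20 log₁₀(0.28508) ≈ -10.90 dB
∠G = (83.33° + 81.68°) − (89.66° + 86.65° + 73.70°) = -85.00°

At ω = 5000 rad/s:
zero (1 + j5000·0.005) = 1 + j25 → |·| ≈ 25.02, ∠ ≈ 87.71°
zero (1 + j5000·0.004) = 1 + j20 → |·| ≈ 20.025, ∠ ≈ 87.14°
pole (1 + j5000·0.1) = 1 + j500 → |·| ≈ 500, ∠ ≈ 89.89°
pole (1 + j5000·0.01) = 1 + j50 → |·| ≈ 50.01, ∠ ≈ 88.85°
pole (1 + j5000·0.002) = 1 + j10 → |·| ≈ 10.05, ∠ ≈ 84.29°
|G| = 50 · 25.02 · 20.025 / (500 · 50.01 · 10.05) ≈ 0.099687
Gain = 20 log₁₀(0.099687) ≈ -20.03 dB
∠G = (87.71° + 87.14°) − (89.89° + 88.85° + 84.29°) = -88.18°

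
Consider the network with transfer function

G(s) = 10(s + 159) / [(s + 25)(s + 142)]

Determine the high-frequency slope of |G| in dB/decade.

Each pole contributes −20 dB/decade at high frequency; each zero contributes +20 dB/decade.
Net: 1 zero(s) − 2 pole(s) → -20 dB/decade.

-20 dB/decade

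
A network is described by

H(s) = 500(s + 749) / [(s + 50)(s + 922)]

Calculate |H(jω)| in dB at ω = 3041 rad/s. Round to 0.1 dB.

-15.8 dB

At s = jω = j3041:
zero (s+749): 749 + j3041 → |·| = √(749²+3041²) = √9808682 ≈ 3131.9, ∠ = arctan(3041/749) ≈ 76.16°
pole (s+50): 50 + j3041 → |·| = √(50²+3041²) = √9250181 ≈ 3041.4, ∠ = arctan(3041/50) ≈ 89.06°
pole (s+922): 922 + j3041 → |·| = √(922²+3041²) = √10097765 ≈ 3177.7, ∠ = arctan(3041/922) ≈ 73.13°
|H| = 500 · 3131.9 / 9.6647e+06 ≈ 0.16203
Gain = 20 log₁₀(0.16203) ≈ -15.81 dB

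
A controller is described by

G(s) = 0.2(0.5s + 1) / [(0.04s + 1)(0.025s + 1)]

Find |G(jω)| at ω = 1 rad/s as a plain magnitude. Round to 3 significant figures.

At ω = 1 rad/s:
zero (1 + j1·0.5) = 1 + j0.5 → |·| ≈ 1.118, ∠ ≈ 26.57°
pole (1 + j1·0.04) = 1 + j0.04 → |·| ≈ 1.0008, ∠ ≈ 2.29°
pole (1 + j1·0.025) = 1 + j0.025 → |·| ≈ 1.0003, ∠ ≈ 1.43°
|G| = 0.2 · 1.118 / (1.0008 · 1.0003) ≈ 0.22335

0.223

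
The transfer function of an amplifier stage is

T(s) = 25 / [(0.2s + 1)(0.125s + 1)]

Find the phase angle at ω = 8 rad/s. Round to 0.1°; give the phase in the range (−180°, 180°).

-103.0°

At ω = 8 rad/s:
pole (1 + j8·0.2) = 1 + j1.6 → |·| ≈ 1.8868, ∠ ≈ 57.99°
pole (1 + j8·0.125) = 1 + j1 → |·| ≈ 1.4142, ∠ ≈ 45.00°
∠T = (0°) − (57.99° + 45.00°) = -102.99°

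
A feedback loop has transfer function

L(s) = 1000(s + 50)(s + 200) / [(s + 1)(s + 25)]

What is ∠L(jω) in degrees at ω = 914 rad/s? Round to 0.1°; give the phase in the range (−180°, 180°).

At s = jω = j914:
zero (s+50): 50 + j914 → |·| = √(50²+914²) = √837896 ≈ 915.37, ∠ = arctan(914/50) ≈ 86.87°
zero (s+200): 200 + j914 → |·| = √(200²+914²) = √875396 ≈ 935.63, ∠ = arctan(914/200) ≈ 77.66°
pole (s+1): 1 + j914 → |·| = √(1²+914²) = √835397 ≈ 914, ∠ = arctan(914/1) ≈ 89.94°
pole (s+25): 25 + j914 → |·| = √(25²+914²) = √836021 ≈ 914.34, ∠ = arctan(914/25) ≈ 88.43°
∠L = 164.53° − 178.37° = -13.84°

-13.8°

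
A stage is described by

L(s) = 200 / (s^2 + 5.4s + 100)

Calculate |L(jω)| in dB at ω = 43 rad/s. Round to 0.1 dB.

-18.9 dB

At s = jω = j43:
quadratic: (j43)² + 5.4·j43 + 100 = -1749 + j232.2 → |·| ≈ 1764.3, ∠ ≈ 172.44°
|L| = 200 / 1764.3 ≈ 0.11336
Gain = 20 log₁₀(0.11336) ≈ -18.91 dB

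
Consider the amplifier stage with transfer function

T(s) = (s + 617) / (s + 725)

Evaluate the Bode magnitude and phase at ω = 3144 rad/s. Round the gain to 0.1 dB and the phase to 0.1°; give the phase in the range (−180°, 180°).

-0.1 dB, 1.9°

At s = jω = j3144:
zero (s+617): 617 + j3144 → |·| = √(617²+3144²) = √10265425 ≈ 3204, ∠ = arctan(3144/617) ≈ 78.90°
pole (s+725): 725 + j3144 → |·| = √(725²+3144²) = √10410361 ≈ 3226.5, ∠ = arctan(3144/725) ≈ 77.01°
|T| = 1 · 3204 / 3226.5 ≈ 0.99303
Gain = 20 log₁₀(0.99303) ≈ -0.06 dB
∠T = 78.90° − 77.01° = 1.89°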